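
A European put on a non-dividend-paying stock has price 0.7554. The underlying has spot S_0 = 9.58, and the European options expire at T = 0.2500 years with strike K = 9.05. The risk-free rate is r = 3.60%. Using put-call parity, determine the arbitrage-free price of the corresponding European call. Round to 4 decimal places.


Answer: Call price = 1.3665

Derivation:
Put-call parity: C - P = S_0 * exp(-qT) - K * exp(-rT).
S_0 * exp(-qT) = 9.5800 * 1.00000000 = 9.58000000
K * exp(-rT) = 9.0500 * 0.99104038 = 8.96891543
C = P + S*exp(-qT) - K*exp(-rT)
C = 0.7554 + 9.58000000 - 8.96891543 = 1.3665


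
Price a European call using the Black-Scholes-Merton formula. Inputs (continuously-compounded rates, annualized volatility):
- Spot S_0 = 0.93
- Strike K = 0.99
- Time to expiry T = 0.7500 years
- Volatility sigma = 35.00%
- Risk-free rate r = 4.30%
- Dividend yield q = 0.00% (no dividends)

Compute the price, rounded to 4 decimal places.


d1 = (ln(S/K) + (r - q + 0.5*sigma^2) * T) / (sigma * sqrt(T)) = 0.05168817
d2 = d1 - sigma * sqrt(T) = -0.25142072
exp(-rT) = 0.96826449; exp(-qT) = 1.00000000
C = S_0 * exp(-qT) * N(d1) - K * exp(-rT) * N(d2)
N(d1) = 0.52061142; N(d2) = 0.40074442
C = 0.9300 * 1.00000000 * 0.52061142 - 0.9900 * 0.96826449 * 0.40074442 = 0.1000

Answer: Price = 0.1000


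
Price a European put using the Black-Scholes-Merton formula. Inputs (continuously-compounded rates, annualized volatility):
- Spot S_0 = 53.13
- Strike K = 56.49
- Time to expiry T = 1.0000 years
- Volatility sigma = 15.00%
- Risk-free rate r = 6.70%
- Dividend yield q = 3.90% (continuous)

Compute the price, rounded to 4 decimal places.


Answer: Price = 4.0485

Derivation:
d1 = (ln(S/K) + (r - q + 0.5*sigma^2) * T) / (sigma * sqrt(T)) = -0.14714594
d2 = d1 - sigma * sqrt(T) = -0.29714594
exp(-rT) = 0.93519520; exp(-qT) = 0.96175071
P = K * exp(-rT) * N(-d2) - S_0 * exp(-qT) * N(-d1)
N(-d1) = 0.55849158; N(-d2) = 0.61682245
P = 56.4900 * 0.93519520 * 0.61682245 - 53.1300 * 0.96175071 * 0.55849158 = 4.0485


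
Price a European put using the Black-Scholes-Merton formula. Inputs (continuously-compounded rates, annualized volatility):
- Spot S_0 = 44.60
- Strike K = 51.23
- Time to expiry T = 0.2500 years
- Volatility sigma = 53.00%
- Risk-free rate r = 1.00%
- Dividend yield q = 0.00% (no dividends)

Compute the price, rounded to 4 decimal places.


Answer: Price = 8.9409

Derivation:
d1 = (ln(S/K) + (r - q + 0.5*sigma^2) * T) / (sigma * sqrt(T)) = -0.38105260
d2 = d1 - sigma * sqrt(T) = -0.64605260
exp(-rT) = 0.99750312; exp(-qT) = 1.00000000
P = K * exp(-rT) * N(-d2) - S_0 * exp(-qT) * N(-d1)
N(-d1) = 0.64841789; N(-d2) = 0.74087735
P = 51.2300 * 0.99750312 * 0.74087735 - 44.6000 * 1.00000000 * 0.64841789 = 8.9409


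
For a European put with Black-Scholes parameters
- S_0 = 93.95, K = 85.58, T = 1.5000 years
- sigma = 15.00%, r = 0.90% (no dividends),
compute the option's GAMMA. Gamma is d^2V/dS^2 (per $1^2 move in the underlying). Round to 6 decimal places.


Answer: Gamma = 0.018427

Derivation:
d1 = 0.6732619327; d2 = 0.4895502020
phi(d1) = 0.3180396087; exp(-qT) = 1.0000000000; exp(-rT) = 0.9865907163
Gamma = exp(-qT) * phi(d1) / (S * sigma * sqrt(T)) = 1.0000000000 * 0.3180396087 / (93.9500 * 0.1500 * 1.2247448714) = 0.018427


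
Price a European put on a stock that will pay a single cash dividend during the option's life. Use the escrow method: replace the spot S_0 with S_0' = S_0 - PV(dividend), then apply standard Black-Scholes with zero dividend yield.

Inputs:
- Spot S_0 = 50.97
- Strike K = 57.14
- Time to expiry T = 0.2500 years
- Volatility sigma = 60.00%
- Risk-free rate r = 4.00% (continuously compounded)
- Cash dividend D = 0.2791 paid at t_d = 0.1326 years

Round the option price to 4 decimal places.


PV(D) = D * exp(-r * t_d) = 0.2791 * 0.99471004 = 0.27762357
S_0' = S_0 - PV(D) = 50.9700 - 0.27762357 = 50.69237643
d1 = (ln(S_0'/K) + (r + sigma^2/2)*T) / (sigma*sqrt(T)) = -0.21576288
d2 = d1 - sigma*sqrt(T) = -0.51576288
exp(-rT) = 0.99004983
N(-d1) = 0.58541371; N(-d2) = 0.69698998
P = K * exp(-rT) * N(-d2) - S_0' * N(-d1) = 57.1400 * 0.99004983 * 0.69698998 - 50.69237643 * 0.58541371 = 9.7537

Answer: Price = 9.7537


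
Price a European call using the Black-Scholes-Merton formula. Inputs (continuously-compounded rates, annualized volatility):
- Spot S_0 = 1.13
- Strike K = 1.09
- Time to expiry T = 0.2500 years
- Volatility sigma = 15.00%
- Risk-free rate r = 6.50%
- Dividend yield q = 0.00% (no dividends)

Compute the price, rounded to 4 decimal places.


d1 = (ln(S/K) + (r - q + 0.5*sigma^2) * T) / (sigma * sqrt(T)) = 0.73469915
d2 = d1 - sigma * sqrt(T) = 0.65969915
exp(-rT) = 0.98388132; exp(-qT) = 1.00000000
C = S_0 * exp(-qT) * N(d1) - K * exp(-rT) * N(d2)
N(d1) = 0.76873863; N(d2) = 0.74527654
C = 1.1300 * 1.00000000 * 0.76873863 - 1.0900 * 0.98388132 * 0.74527654 = 0.0694

Answer: Price = 0.0694


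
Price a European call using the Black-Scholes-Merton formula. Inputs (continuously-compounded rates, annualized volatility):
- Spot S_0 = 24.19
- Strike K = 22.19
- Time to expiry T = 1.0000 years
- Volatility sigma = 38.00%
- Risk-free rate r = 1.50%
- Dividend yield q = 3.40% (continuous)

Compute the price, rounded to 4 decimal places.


Answer: Price = 4.2222

Derivation:
d1 = (ln(S/K) + (r - q + 0.5*sigma^2) * T) / (sigma * sqrt(T)) = 0.36709891
d2 = d1 - sigma * sqrt(T) = -0.01290109
exp(-rT) = 0.98511194; exp(-qT) = 0.96657150
C = S_0 * exp(-qT) * N(d1) - K * exp(-rT) * N(d2)
N(d1) = 0.64322738; N(d2) = 0.49485335
C = 24.1900 * 0.96657150 * 0.64322738 - 22.1900 * 0.98511194 * 0.49485335 = 4.2222


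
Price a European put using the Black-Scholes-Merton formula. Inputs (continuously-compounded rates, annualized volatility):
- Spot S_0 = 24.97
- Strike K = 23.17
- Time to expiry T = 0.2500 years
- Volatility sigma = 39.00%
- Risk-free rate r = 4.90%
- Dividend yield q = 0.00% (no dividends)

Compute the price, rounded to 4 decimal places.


Answer: Price = 0.9991

Derivation:
d1 = (ln(S/K) + (r - q + 0.5*sigma^2) * T) / (sigma * sqrt(T)) = 0.54399624
d2 = d1 - sigma * sqrt(T) = 0.34899624
exp(-rT) = 0.98782473; exp(-qT) = 1.00000000
P = K * exp(-rT) * N(-d2) - S_0 * exp(-qT) * N(-d1)
N(-d1) = 0.29322203; N(-d2) = 0.36354607
P = 23.1700 * 0.98782473 * 0.36354607 - 24.9700 * 1.00000000 * 0.29322203 = 0.9991


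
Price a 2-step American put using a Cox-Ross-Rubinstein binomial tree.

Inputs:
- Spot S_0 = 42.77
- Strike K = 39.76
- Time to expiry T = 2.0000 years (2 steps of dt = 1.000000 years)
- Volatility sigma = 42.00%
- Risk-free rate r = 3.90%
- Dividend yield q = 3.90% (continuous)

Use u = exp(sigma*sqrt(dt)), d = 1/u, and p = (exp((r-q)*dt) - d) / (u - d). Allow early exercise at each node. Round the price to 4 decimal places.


dt = T/N = 1.000000
u = exp(sigma*sqrt(dt)) = 1.521962; d = 1/u = 0.657047
p = (exp((r-q)*dt) - d) / (u - d) = 0.396517
Discount per step: exp(-r*dt) = 0.961751
Stock lattice S(k, i) with i counting down-moves:
  k=0: S(0,0) = 42.7700
  k=1: S(1,0) = 65.0943; S(1,1) = 28.1019
  k=2: S(2,0) = 99.0710; S(2,1) = 42.7700; S(2,2) = 18.4643
Terminal payoffs V(N, i) = max(K - S_T, 0):
  V(2,0) = 0.000000; V(2,1) = 0.000000; V(2,2) = 21.295741
Backward induction: V(k, i) = exp(-r*dt) * [p * V(k+1, i) + (1-p) * V(k+1, i+1)]; then take max(V_cont, immediate exercise) for American.
  V(1,0) = exp(-r*dt) * [p*0.000000 + (1-p)*0.000000] = 0.000000; exercise = 0.000000; V(1,0) = max -> 0.000000
  V(1,1) = exp(-r*dt) * [p*0.000000 + (1-p)*21.295741] = 12.360057; exercise = 11.658108; V(1,1) = max -> 12.360057
  V(0,0) = exp(-r*dt) * [p*0.000000 + (1-p)*12.360057] = 7.173783; exercise = 0.000000; V(0,0) = max -> 7.173783

Answer: Price = V(0,0) = 7.1738


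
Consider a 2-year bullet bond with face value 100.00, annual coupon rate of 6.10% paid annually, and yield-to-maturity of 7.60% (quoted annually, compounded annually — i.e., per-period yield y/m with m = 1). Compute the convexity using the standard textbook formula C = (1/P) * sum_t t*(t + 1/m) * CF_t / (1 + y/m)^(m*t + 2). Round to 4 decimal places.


Answer: Convexity = 4.9811

Derivation:
Coupon per period c = face * coupon_rate / m = 6.100000
Periods per year m = 1; per-period yield y/m = 0.076000
Number of cashflows N = 2
Cashflows (t years, CF_t, discount factor 1/(1+y/m)^(m*t), PV):
  t = 1.0000: CF_t = 6.100000, DF = 0.929368, PV = 5.669145
  t = 2.0000: CF_t = 106.100000, DF = 0.863725, PV = 91.641216
Price P = sum_t PV_t = 97.310361
Convexity numerator sum_t t*(t + 1/m) * CF_t / (1+y/m)^(m*t + 2):
  t = 1.0000: term = 9.793164
  t = 2.0000: term = 474.916818
Convexity = (1/P) * sum = 484.709981 / 97.310361 = 4.981073


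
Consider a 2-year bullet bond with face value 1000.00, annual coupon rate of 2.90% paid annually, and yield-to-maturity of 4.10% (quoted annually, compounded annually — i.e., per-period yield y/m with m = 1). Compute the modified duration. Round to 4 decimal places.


Answer: Modified duration = 1.8939

Derivation:
Coupon per period c = face * coupon_rate / m = 29.000000
Periods per year m = 1; per-period yield y/m = 0.041000
Number of cashflows N = 2
Cashflows (t years, CF_t, discount factor 1/(1+y/m)^(m*t), PV):
  t = 1.0000: CF_t = 29.000000, DF = 0.960615, PV = 27.857829
  t = 2.0000: CF_t = 1029.000000, DF = 0.922781, PV = 949.541424
Price P = sum_t PV_t = 977.399253
First compute Macaulay numerator sum_t t * PV_t:
  t * PV_t at t = 1.0000: 27.857829
  t * PV_t at t = 2.0000: 1899.082848
Macaulay duration D = 1926.940677 / 977.399253 = 1.971498
Modified duration = D / (1 + y/m) = 1.971498 / (1 + 0.041000) = 1.893850


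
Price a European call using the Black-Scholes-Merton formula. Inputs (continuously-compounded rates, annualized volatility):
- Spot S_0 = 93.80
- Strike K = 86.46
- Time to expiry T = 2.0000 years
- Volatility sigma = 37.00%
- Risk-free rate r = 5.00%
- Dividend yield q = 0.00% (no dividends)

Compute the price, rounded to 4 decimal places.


d1 = (ln(S/K) + (r - q + 0.5*sigma^2) * T) / (sigma * sqrt(T)) = 0.60846152
d2 = d1 - sigma * sqrt(T) = 0.08520250
exp(-rT) = 0.90483742; exp(-qT) = 1.00000000
C = S_0 * exp(-qT) * N(d1) - K * exp(-rT) * N(d2)
N(d1) = 0.72855929; N(d2) = 0.53394980
C = 93.8000 * 1.00000000 * 0.72855929 - 86.4600 * 0.90483742 * 0.53394980 = 26.5668

Answer: Price = 26.5668


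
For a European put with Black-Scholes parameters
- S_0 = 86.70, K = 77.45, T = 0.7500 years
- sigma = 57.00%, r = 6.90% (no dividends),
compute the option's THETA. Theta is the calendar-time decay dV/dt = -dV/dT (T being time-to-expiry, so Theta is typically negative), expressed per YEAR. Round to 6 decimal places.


d1 = 0.5802042370; d2 = 0.0865697569
phi(d1) = 0.3371399977; exp(-qT) = 1.0000000000; exp(-rT) = 0.9495662287
Theta = -S*exp(-qT)*phi(d1)*sigma/(2*sqrt(T)) + r*K*exp(-rT)*N(-d2) - q*S*exp(-qT)*N(-d1)
N(-d1) = 0.2808884484; N(-d2) = 0.4655067531; sqrt(T) = 0.8660254038
Term 1 = -86.7000 * 1.0000000000 * 0.3371399977 * 0.5700 / (2 * 0.8660254038) = -9.6193030096
Term 2 = 0.0690 * 77.4500 * 0.9495662287 * 0.4655067531 = 2.3622277066
Term 3 = 0 (no dividend yield, q = 0)
Theta = -9.6193030096 + (2.3622277066) + (0.0000000000) = -7.257075

Answer: Theta = -7.257075


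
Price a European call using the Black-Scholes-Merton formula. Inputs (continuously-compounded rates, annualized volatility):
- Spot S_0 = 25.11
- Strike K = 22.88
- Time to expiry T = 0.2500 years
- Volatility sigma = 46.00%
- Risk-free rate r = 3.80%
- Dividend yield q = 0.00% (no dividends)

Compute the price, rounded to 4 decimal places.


Answer: Price = 3.6226

Derivation:
d1 = (ln(S/K) + (r - q + 0.5*sigma^2) * T) / (sigma * sqrt(T)) = 0.56066525
d2 = d1 - sigma * sqrt(T) = 0.33066525
exp(-rT) = 0.99054498; exp(-qT) = 1.00000000
C = S_0 * exp(-qT) * N(d1) - K * exp(-rT) * N(d2)
N(d1) = 0.71248712; N(d2) = 0.62955132
C = 25.1100 * 1.00000000 * 0.71248712 - 22.8800 * 0.99054498 * 0.62955132 = 3.6226


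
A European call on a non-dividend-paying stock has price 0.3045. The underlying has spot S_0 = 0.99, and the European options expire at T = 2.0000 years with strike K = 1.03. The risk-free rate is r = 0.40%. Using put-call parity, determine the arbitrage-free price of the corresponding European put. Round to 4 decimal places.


Put-call parity: C - P = S_0 * exp(-qT) - K * exp(-rT).
S_0 * exp(-qT) = 0.9900 * 1.00000000 = 0.99000000
K * exp(-rT) = 1.0300 * 0.99203191 = 1.02179287
P = C - S*exp(-qT) + K*exp(-rT)
P = 0.3045 - 0.99000000 + 1.02179287 = 0.3363

Answer: Put price = 0.3363


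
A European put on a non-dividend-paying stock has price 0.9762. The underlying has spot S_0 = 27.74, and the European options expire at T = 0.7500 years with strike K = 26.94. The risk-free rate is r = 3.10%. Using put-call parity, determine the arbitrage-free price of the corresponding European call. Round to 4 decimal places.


Put-call parity: C - P = S_0 * exp(-qT) - K * exp(-rT).
S_0 * exp(-qT) = 27.7400 * 1.00000000 = 27.74000000
K * exp(-rT) = 26.9400 * 0.97701820 = 26.32087027
C = P + S*exp(-qT) - K*exp(-rT)
C = 0.9762 + 27.74000000 - 26.32087027 = 2.3953

Answer: Call price = 2.3953


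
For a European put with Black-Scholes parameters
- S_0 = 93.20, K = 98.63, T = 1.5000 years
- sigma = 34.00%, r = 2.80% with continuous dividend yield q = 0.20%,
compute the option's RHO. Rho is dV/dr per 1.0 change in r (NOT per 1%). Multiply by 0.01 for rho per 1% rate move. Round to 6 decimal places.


d1 = 0.1658742744; d2 = -0.2505389819
phi(d1) = 0.3934915558; exp(-qT) = 0.9970044955; exp(-rT) = 0.9588697806
N(-d2) = 0.5989147187
Rho = -K*T*exp(-rT)*N(-d2) = -98.6300 * 1.5000 * 0.9588697806 * 0.5989147187 = -84.962036

Answer: Rho = -84.962036


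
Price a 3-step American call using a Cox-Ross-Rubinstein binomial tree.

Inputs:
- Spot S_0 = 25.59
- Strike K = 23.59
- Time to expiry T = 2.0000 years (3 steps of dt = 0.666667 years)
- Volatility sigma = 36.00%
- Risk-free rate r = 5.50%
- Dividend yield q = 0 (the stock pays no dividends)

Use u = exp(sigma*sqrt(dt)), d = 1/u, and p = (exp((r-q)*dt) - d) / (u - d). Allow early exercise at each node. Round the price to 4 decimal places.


Answer: Price = V(0,0) = 7.5528

Derivation:
dt = T/N = 0.666667
u = exp(sigma*sqrt(dt)) = 1.341702; d = 1/u = 0.745322
p = (exp((r-q)*dt) - d) / (u - d) = 0.489663
Discount per step: exp(-r*dt) = 0.963997
Stock lattice S(k, i) with i counting down-moves:
  k=0: S(0,0) = 25.5900
  k=1: S(1,0) = 34.3341; S(1,1) = 19.0728
  k=2: S(2,0) = 46.0662; S(2,1) = 25.5900; S(2,2) = 14.2154
  k=3: S(3,0) = 61.8071; S(3,1) = 34.3341; S(3,2) = 19.0728; S(3,3) = 10.5950
Terminal payoffs V(N, i) = max(S_T - K, 0):
  V(3,0) = 38.217082; V(3,1) = 10.744148; V(3,2) = 0.000000; V(3,3) = 0.000000
Backward induction: V(k, i) = exp(-r*dt) * [p * V(k+1, i) + (1-p) * V(k+1, i+1)]; then take max(V_cont, immediate exercise) for American.
  V(2,0) = exp(-r*dt) * [p*38.217082 + (1-p)*10.744148] = 23.325487; exercise = 22.476186; V(2,0) = max -> 23.325487
  V(2,1) = exp(-r*dt) * [p*10.744148 + (1-p)*0.000000] = 5.071602; exercise = 2.000000; V(2,1) = max -> 5.071602
  V(2,2) = exp(-r*dt) * [p*0.000000 + (1-p)*0.000000] = 0.000000; exercise = 0.000000; V(2,2) = max -> 0.000000
  V(1,0) = exp(-r*dt) * [p*23.325487 + (1-p)*5.071602] = 13.505464; exercise = 10.744148; V(1,0) = max -> 13.505464
  V(1,1) = exp(-r*dt) * [p*5.071602 + (1-p)*0.000000] = 2.393968; exercise = 0.000000; V(1,1) = max -> 2.393968
  V(0,0) = exp(-r*dt) * [p*13.505464 + (1-p)*2.393968] = 7.552782; exercise = 2.000000; V(0,0) = max -> 7.552782


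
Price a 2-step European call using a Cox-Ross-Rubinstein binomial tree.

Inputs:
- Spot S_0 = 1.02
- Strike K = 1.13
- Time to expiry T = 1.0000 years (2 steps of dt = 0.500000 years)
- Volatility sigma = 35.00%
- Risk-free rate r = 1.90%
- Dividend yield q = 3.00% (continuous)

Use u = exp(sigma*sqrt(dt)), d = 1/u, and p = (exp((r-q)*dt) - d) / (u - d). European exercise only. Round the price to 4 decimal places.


dt = T/N = 0.500000
u = exp(sigma*sqrt(dt)) = 1.280803; d = 1/u = 0.780760
p = (exp((r-q)*dt) - d) / (u - d) = 0.427473
Discount per step: exp(-r*dt) = 0.990545
Stock lattice S(k, i) with i counting down-moves:
  k=0: S(0,0) = 1.0200
  k=1: S(1,0) = 1.3064; S(1,1) = 0.7964
  k=2: S(2,0) = 1.6733; S(2,1) = 1.0200; S(2,2) = 0.6218
Terminal payoffs V(N, i) = max(S_T - K, 0):
  V(2,0) = 0.543266; V(2,1) = 0.000000; V(2,2) = 0.000000
Backward induction: V(k, i) = exp(-r*dt) * [p * V(k+1, i) + (1-p) * V(k+1, i+1)].
  V(1,0) = exp(-r*dt) * [p*0.543266 + (1-p)*0.000000] = 0.230036
  V(1,1) = exp(-r*dt) * [p*0.000000 + (1-p)*0.000000] = 0.000000
  V(0,0) = exp(-r*dt) * [p*0.230036 + (1-p)*0.000000] = 0.097404

Answer: Price = V(0,0) = 0.0974


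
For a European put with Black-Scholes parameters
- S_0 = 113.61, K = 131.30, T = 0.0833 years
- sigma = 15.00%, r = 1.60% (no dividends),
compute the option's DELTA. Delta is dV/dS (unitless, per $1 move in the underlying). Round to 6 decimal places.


d1 = -3.2902458131; d2 = -3.3335384222
phi(d1) = 0.0017788338; exp(-qT) = 1.0000000000; exp(-rT) = 0.9986680878
N(-d1) = 0.9994995005
Delta = -exp(-qT) * N(-d1) = -1.0000000000 * 0.9994995005 = -0.999500

Answer: Delta = -0.999500


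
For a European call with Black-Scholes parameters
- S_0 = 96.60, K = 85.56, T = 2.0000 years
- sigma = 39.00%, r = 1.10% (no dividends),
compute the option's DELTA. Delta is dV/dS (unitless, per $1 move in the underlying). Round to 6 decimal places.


Answer: Delta = 0.703916

Derivation:
d1 = 0.5356983989; d2 = -0.0158448904
phi(d1) = 0.3456167003; exp(-qT) = 1.0000000000; exp(-rT) = 0.9782402351
N(d1) = 0.7039164948
Delta = exp(-qT) * N(d1) = 1.0000000000 * 0.7039164948 = 0.703916


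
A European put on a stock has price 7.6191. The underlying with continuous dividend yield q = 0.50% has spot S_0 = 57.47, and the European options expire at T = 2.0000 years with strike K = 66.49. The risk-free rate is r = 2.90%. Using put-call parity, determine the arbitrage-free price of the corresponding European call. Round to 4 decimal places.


Put-call parity: C - P = S_0 * exp(-qT) - K * exp(-rT).
S_0 * exp(-qT) = 57.4700 * 0.99004983 = 56.89816395
K * exp(-rT) = 66.4900 * 0.94364995 = 62.74328501
C = P + S*exp(-qT) - K*exp(-rT)
C = 7.6191 + 56.89816395 - 62.74328501 = 1.7740

Answer: Call price = 1.7740


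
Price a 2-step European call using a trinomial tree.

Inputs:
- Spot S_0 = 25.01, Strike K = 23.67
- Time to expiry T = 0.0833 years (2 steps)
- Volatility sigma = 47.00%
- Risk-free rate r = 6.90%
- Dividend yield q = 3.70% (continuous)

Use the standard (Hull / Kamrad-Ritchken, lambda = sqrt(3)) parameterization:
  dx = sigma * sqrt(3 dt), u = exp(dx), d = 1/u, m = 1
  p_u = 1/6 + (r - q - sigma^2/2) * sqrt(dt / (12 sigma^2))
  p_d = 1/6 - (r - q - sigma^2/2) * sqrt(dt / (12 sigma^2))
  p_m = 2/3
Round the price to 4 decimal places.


Answer: Price = V(0,0) = 2.1581

Derivation:
dt = T/N = 0.041650; dx = sigma*sqrt(3*dt) = 0.166137
u = exp(dx) = 1.180735; d = 1/u = 0.846930
p_u = 0.156833, p_m = 0.666667, p_d = 0.176500
Discount per step: exp(-r*dt) = 0.997130
Stock lattice S(k, j) with j the centered position index:
  k=0: S(0,+0) = 25.0100
  k=1: S(1,-1) = 21.1817; S(1,+0) = 25.0100; S(1,+1) = 29.5302
  k=2: S(2,-2) = 17.9394; S(2,-1) = 21.1817; S(2,+0) = 25.0100; S(2,+1) = 29.5302; S(2,+2) = 34.8673
Terminal payoffs V(N, j) = max(S_T - K, 0):
  V(2,-2) = 0.000000; V(2,-1) = 0.000000; V(2,+0) = 1.340000; V(2,+1) = 5.860174; V(2,+2) = 11.197301
Backward induction: V(k, j) = exp(-r*dt) * [p_u * V(k+1, j+1) + p_m * V(k+1, j) + p_d * V(k+1, j-1)]
  V(1,-1) = exp(-r*dt) * [p_u*1.340000 + p_m*0.000000 + p_d*0.000000] = 0.209553
  V(1,+0) = exp(-r*dt) * [p_u*5.860174 + p_m*1.340000 + p_d*0.000000] = 1.807201
  V(1,+1) = exp(-r*dt) * [p_u*11.197301 + p_m*5.860174 + p_d*1.340000] = 5.882471
  V(0,+0) = exp(-r*dt) * [p_u*5.882471 + p_m*1.807201 + p_d*0.209553] = 2.158142


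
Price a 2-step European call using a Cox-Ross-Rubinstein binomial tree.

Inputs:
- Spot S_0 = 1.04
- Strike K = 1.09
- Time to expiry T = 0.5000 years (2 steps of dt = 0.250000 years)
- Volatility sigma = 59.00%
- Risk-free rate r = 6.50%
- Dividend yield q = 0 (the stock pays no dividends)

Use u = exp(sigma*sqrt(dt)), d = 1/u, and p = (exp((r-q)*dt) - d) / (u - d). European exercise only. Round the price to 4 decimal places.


dt = T/N = 0.250000
u = exp(sigma*sqrt(dt)) = 1.343126; d = 1/u = 0.744532
p = (exp((r-q)*dt) - d) / (u - d) = 0.454149
Discount per step: exp(-r*dt) = 0.983881
Stock lattice S(k, i) with i counting down-moves:
  k=0: S(0,0) = 1.0400
  k=1: S(1,0) = 1.3969; S(1,1) = 0.7743
  k=2: S(2,0) = 1.8761; S(2,1) = 1.0400; S(2,2) = 0.5765
Terminal payoffs V(N, i) = max(S_T - K, 0):
  V(2,0) = 0.786148; V(2,1) = 0.000000; V(2,2) = 0.000000
Backward induction: V(k, i) = exp(-r*dt) * [p * V(k+1, i) + (1-p) * V(k+1, i+1)].
  V(1,0) = exp(-r*dt) * [p*0.786148 + (1-p)*0.000000] = 0.351273
  V(1,1) = exp(-r*dt) * [p*0.000000 + (1-p)*0.000000] = 0.000000
  V(0,0) = exp(-r*dt) * [p*0.351273 + (1-p)*0.000000] = 0.156959

Answer: Price = V(0,0) = 0.1570


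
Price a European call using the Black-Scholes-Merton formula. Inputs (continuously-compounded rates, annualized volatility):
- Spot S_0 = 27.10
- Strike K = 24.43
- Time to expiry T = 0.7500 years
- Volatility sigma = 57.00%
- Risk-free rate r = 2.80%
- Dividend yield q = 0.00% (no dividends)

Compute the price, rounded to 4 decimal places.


d1 = (ln(S/K) + (r - q + 0.5*sigma^2) * T) / (sigma * sqrt(T)) = 0.49947755
d2 = d1 - sigma * sqrt(T) = 0.00584307
exp(-rT) = 0.97921896; exp(-qT) = 1.00000000
C = S_0 * exp(-qT) * N(d1) - K * exp(-rT) * N(d2)
N(d1) = 0.69127850; N(d2) = 0.50233104
C = 27.1000 * 1.00000000 * 0.69127850 - 24.4300 * 0.97921896 * 0.50233104 = 6.7167

Answer: Price = 6.7167


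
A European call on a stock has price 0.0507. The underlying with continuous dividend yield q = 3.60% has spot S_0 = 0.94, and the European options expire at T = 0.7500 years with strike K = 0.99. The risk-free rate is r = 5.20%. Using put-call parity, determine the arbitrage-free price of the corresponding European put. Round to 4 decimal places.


Answer: Put price = 0.0879

Derivation:
Put-call parity: C - P = S_0 * exp(-qT) - K * exp(-rT).
S_0 * exp(-qT) = 0.9400 * 0.97336124 = 0.91495957
K * exp(-rT) = 0.9900 * 0.96175071 = 0.95213320
P = C - S*exp(-qT) + K*exp(-rT)
P = 0.0507 - 0.91495957 + 0.95213320 = 0.0879


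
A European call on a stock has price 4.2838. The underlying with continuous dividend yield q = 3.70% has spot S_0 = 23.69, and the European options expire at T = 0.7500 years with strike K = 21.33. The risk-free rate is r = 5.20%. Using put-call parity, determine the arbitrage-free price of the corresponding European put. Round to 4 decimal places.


Answer: Put price = 1.7563

Derivation:
Put-call parity: C - P = S_0 * exp(-qT) - K * exp(-rT).
S_0 * exp(-qT) = 23.6900 * 0.97263149 = 23.04164010
K * exp(-rT) = 21.3300 * 0.96175071 = 20.51414263
P = C - S*exp(-qT) + K*exp(-rT)
P = 4.2838 - 23.04164010 + 20.51414263 = 1.7563


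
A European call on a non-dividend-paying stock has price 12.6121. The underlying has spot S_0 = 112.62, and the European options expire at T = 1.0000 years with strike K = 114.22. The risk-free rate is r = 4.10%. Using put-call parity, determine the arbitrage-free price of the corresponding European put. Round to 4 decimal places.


Answer: Put price = 9.6238

Derivation:
Put-call parity: C - P = S_0 * exp(-qT) - K * exp(-rT).
S_0 * exp(-qT) = 112.6200 * 1.00000000 = 112.62000000
K * exp(-rT) = 114.2200 * 0.95982913 = 109.63168322
P = C - S*exp(-qT) + K*exp(-rT)
P = 12.6121 - 112.62000000 + 109.63168322 = 9.6238


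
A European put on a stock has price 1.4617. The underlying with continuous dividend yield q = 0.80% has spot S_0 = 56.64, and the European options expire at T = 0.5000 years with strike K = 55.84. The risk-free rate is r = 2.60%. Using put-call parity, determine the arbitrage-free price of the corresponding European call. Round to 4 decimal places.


Put-call parity: C - P = S_0 * exp(-qT) - K * exp(-rT).
S_0 * exp(-qT) = 56.6400 * 0.99600799 = 56.41389252
K * exp(-rT) = 55.8400 * 0.98708414 = 55.11877810
C = P + S*exp(-qT) - K*exp(-rT)
C = 1.4617 + 56.41389252 - 55.11877810 = 2.7568

Answer: Call price = 2.7568


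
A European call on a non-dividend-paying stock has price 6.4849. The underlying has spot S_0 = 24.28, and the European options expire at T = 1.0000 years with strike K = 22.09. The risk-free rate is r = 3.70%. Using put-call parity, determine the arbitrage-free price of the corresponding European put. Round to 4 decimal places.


Put-call parity: C - P = S_0 * exp(-qT) - K * exp(-rT).
S_0 * exp(-qT) = 24.2800 * 1.00000000 = 24.28000000
K * exp(-rT) = 22.0900 * 0.96367614 = 21.28760583
P = C - S*exp(-qT) + K*exp(-rT)
P = 6.4849 - 24.28000000 + 21.28760583 = 3.4925

Answer: Put price = 3.4925


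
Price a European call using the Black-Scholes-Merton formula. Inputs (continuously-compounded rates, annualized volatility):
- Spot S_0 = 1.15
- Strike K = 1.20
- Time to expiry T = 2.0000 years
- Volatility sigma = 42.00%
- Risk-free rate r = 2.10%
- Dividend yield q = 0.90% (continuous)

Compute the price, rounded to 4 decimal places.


d1 = (ln(S/K) + (r - q + 0.5*sigma^2) * T) / (sigma * sqrt(T)) = 0.26573811
d2 = d1 - sigma * sqrt(T) = -0.32823158
exp(-rT) = 0.95886978; exp(-qT) = 0.98216103
C = S_0 * exp(-qT) * N(d1) - K * exp(-rT) * N(d2)
N(d1) = 0.60477955; N(d2) = 0.37136828
C = 1.1500 * 0.98216103 * 0.60477955 - 1.2000 * 0.95886978 * 0.37136828 = 0.2558

Answer: Price = 0.2558


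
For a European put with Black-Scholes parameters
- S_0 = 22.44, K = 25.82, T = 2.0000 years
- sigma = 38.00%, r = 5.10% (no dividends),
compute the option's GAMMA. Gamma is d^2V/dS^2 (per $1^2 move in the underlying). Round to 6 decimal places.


Answer: Gamma = 0.032443

Derivation:
d1 = 0.1974236462; d2 = -0.3399775075
phi(d1) = 0.3912429403; exp(-qT) = 1.0000000000; exp(-rT) = 0.9030295517
Gamma = exp(-qT) * phi(d1) / (S * sigma * sqrt(T)) = 1.0000000000 * 0.3912429403 / (22.4400 * 0.3800 * 1.4142135624) = 0.032443


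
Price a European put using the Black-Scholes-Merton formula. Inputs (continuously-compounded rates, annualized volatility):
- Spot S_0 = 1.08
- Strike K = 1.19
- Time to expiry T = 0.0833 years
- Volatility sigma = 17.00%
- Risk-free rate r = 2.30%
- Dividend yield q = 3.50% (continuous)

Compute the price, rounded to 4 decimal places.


d1 = (ln(S/K) + (r - q + 0.5*sigma^2) * T) / (sigma * sqrt(T)) = -1.97265395
d2 = d1 - sigma * sqrt(T) = -2.02171890
exp(-rT) = 0.99808593; exp(-qT) = 0.99708875
P = K * exp(-rT) * N(-d2) - S_0 * exp(-qT) * N(-d1)
N(-d1) = 0.97573250; N(-d2) = 0.97839730
P = 1.1900 * 0.99808593 * 0.97839730 - 1.0800 * 0.99708875 * 0.97573250 = 0.1113

Answer: Price = 0.1113


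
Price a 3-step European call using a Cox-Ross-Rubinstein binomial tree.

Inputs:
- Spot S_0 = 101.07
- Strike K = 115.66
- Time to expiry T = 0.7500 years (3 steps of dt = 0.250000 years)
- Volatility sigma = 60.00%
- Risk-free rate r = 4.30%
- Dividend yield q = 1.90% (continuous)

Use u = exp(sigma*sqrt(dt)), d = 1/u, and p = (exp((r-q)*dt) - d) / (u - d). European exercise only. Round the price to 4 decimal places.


Answer: Price = V(0,0) = 17.0852

Derivation:
dt = T/N = 0.250000
u = exp(sigma*sqrt(dt)) = 1.349859; d = 1/u = 0.740818
p = (exp((r-q)*dt) - d) / (u - d) = 0.435439
Discount per step: exp(-r*dt) = 0.989308
Stock lattice S(k, i) with i counting down-moves:
  k=0: S(0,0) = 101.0700
  k=1: S(1,0) = 136.4302; S(1,1) = 74.8745
  k=2: S(2,0) = 184.1615; S(2,1) = 101.0700; S(2,2) = 55.4684
  k=3: S(3,0) = 248.5921; S(3,1) = 136.4302; S(3,2) = 74.8745; S(3,3) = 41.0920
Terminal payoffs V(N, i) = max(S_T - K, 0):
  V(3,0) = 132.932086; V(3,1) = 20.770230; V(3,2) = 0.000000; V(3,3) = 0.000000
Backward induction: V(k, i) = exp(-r*dt) * [p * V(k+1, i) + (1-p) * V(k+1, i+1)].
  V(2,0) = exp(-r*dt) * [p*132.932086 + (1-p)*20.770230] = 68.865540
  V(2,1) = exp(-r*dt) * [p*20.770230 + (1-p)*0.000000] = 8.947457
  V(2,2) = exp(-r*dt) * [p*0.000000 + (1-p)*0.000000] = 0.000000
  V(1,0) = exp(-r*dt) * [p*68.865540 + (1-p)*8.947457] = 34.663464
  V(1,1) = exp(-r*dt) * [p*8.947457 + (1-p)*0.000000] = 3.854410
  V(0,0) = exp(-r*dt) * [p*34.663464 + (1-p)*3.854410] = 17.085207


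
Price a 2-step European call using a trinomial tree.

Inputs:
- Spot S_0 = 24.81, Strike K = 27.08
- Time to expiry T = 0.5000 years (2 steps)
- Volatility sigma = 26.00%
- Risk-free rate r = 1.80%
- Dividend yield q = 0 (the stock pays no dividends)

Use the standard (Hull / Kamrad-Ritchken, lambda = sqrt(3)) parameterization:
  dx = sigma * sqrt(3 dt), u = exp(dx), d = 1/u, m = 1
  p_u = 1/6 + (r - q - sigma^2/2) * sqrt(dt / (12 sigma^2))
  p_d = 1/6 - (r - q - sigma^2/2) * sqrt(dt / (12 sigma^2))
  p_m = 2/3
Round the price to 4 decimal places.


dt = T/N = 0.250000; dx = sigma*sqrt(3*dt) = 0.225167
u = exp(dx) = 1.252531; d = 1/u = 0.798383
p_u = 0.157895, p_m = 0.666667, p_d = 0.175438
Discount per step: exp(-r*dt) = 0.995510
Stock lattice S(k, j) with j the centered position index:
  k=0: S(0,+0) = 24.8100
  k=1: S(1,-1) = 19.8079; S(1,+0) = 24.8100; S(1,+1) = 31.0753
  k=2: S(2,-2) = 15.8143; S(2,-1) = 19.8079; S(2,+0) = 24.8100; S(2,+1) = 31.0753; S(2,+2) = 38.9228
Terminal payoffs V(N, j) = max(S_T - K, 0):
  V(2,-2) = 0.000000; V(2,-1) = 0.000000; V(2,+0) = 0.000000; V(2,+1) = 3.995303; V(2,+2) = 11.842793
Backward induction: V(k, j) = exp(-r*dt) * [p_u * V(k+1, j+1) + p_m * V(k+1, j) + p_d * V(k+1, j-1)]
  V(1,-1) = exp(-r*dt) * [p_u*0.000000 + p_m*0.000000 + p_d*0.000000] = 0.000000
  V(1,+0) = exp(-r*dt) * [p_u*3.995303 + p_m*0.000000 + p_d*0.000000] = 0.628008
  V(1,+1) = exp(-r*dt) * [p_u*11.842793 + p_m*3.995303 + p_d*0.000000] = 4.513103
  V(0,+0) = exp(-r*dt) * [p_u*4.513103 + p_m*0.628008 + p_d*0.000000] = 1.126191

Answer: Price = V(0,0) = 1.1262


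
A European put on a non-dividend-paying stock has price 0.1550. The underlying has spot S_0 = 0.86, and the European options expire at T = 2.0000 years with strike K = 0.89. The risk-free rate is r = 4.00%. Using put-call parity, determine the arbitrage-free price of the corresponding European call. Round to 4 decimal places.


Put-call parity: C - P = S_0 * exp(-qT) - K * exp(-rT).
S_0 * exp(-qT) = 0.8600 * 1.00000000 = 0.86000000
K * exp(-rT) = 0.8900 * 0.92311635 = 0.82157355
C = P + S*exp(-qT) - K*exp(-rT)
C = 0.1550 + 0.86000000 - 0.82157355 = 0.1934

Answer: Call price = 0.1934


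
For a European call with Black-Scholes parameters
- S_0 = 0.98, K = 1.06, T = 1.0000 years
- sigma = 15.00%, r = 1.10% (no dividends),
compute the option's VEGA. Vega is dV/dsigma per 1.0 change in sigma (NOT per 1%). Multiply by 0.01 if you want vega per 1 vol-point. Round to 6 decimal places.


Answer: Vega = 0.364444

Derivation:
d1 = -0.3748107696; d2 = -0.5248107696
phi(d1) = 0.3718814755; exp(-qT) = 1.0000000000; exp(-rT) = 0.9890602788
Vega = S * exp(-qT) * phi(d1) * sqrt(T) = 0.9800 * 1.0000000000 * 0.3718814755 * 1.0000000000 = 0.364444


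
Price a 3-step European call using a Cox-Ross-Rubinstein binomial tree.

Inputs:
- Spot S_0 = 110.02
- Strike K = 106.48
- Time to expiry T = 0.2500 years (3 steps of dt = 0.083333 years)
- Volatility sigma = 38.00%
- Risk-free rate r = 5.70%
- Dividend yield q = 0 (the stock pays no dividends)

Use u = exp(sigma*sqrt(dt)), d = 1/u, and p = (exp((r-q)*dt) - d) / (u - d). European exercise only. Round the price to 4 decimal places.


dt = T/N = 0.083333
u = exp(sigma*sqrt(dt)) = 1.115939; d = 1/u = 0.896106
p = (exp((r-q)*dt) - d) / (u - d) = 0.494262
Discount per step: exp(-r*dt) = 0.995261
Stock lattice S(k, i) with i counting down-moves:
  k=0: S(0,0) = 110.0200
  k=1: S(1,0) = 122.7757; S(1,1) = 98.5896
  k=2: S(2,0) = 137.0102; S(2,1) = 110.0200; S(2,2) = 88.3467
  k=3: S(3,0) = 152.8951; S(3,1) = 122.7757; S(3,2) = 98.5896; S(3,3) = 79.1680
Terminal payoffs V(N, i) = max(S_T - K, 0):
  V(3,0) = 46.415063; V(3,1) = 16.295652; V(3,2) = 0.000000; V(3,3) = 0.000000
Backward induction: V(k, i) = exp(-r*dt) * [p * V(k+1, i) + (1-p) * V(k+1, i+1)].
  V(2,0) = exp(-r*dt) * [p*46.415063 + (1-p)*16.295652] = 31.034766
  V(2,1) = exp(-r*dt) * [p*16.295652 + (1-p)*0.000000] = 8.016154
  V(2,2) = exp(-r*dt) * [p*0.000000 + (1-p)*0.000000] = 0.000000
  V(1,0) = exp(-r*dt) * [p*31.034766 + (1-p)*8.016154] = 19.301479
  V(1,1) = exp(-r*dt) * [p*8.016154 + (1-p)*0.000000] = 3.943305
  V(0,0) = exp(-r*dt) * [p*19.301479 + (1-p)*3.943305] = 11.479609

Answer: Price = V(0,0) = 11.4796


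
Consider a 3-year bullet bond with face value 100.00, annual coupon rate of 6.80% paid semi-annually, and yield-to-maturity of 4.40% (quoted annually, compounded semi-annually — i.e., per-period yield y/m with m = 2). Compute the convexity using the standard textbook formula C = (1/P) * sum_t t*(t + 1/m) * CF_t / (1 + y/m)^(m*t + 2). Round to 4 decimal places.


Coupon per period c = face * coupon_rate / m = 3.400000
Periods per year m = 2; per-period yield y/m = 0.022000
Number of cashflows N = 6
Cashflows (t years, CF_t, discount factor 1/(1+y/m)^(m*t), PV):
  t = 0.5000: CF_t = 3.400000, DF = 0.978474, PV = 3.326810
  t = 1.0000: CF_t = 3.400000, DF = 0.957411, PV = 3.255196
  t = 1.5000: CF_t = 3.400000, DF = 0.936801, PV = 3.185123
  t = 2.0000: CF_t = 3.400000, DF = 0.916635, PV = 3.116559
  t = 2.5000: CF_t = 3.400000, DF = 0.896903, PV = 3.049471
  t = 3.0000: CF_t = 103.400000, DF = 0.877596, PV = 90.743424
Price P = sum_t PV_t = 106.676583
Convexity numerator sum_t t*(t + 1/m) * CF_t / (1+y/m)^(m*t + 2):
  t = 0.5000: term = 1.592562
  t = 1.0000: term = 4.674838
  t = 1.5000: term = 9.148412
  t = 2.0000: term = 14.919132
  t = 2.5000: term = 21.896964
  t = 3.0000: term = 912.226473
Convexity = (1/P) * sum = 964.458380 / 106.676583 = 9.040957

Answer: Convexity = 9.0410


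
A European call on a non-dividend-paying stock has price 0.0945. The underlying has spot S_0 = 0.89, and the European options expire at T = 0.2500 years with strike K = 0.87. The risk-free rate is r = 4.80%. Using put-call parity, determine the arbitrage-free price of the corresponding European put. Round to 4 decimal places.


Answer: Put price = 0.0641

Derivation:
Put-call parity: C - P = S_0 * exp(-qT) - K * exp(-rT).
S_0 * exp(-qT) = 0.8900 * 1.00000000 = 0.89000000
K * exp(-rT) = 0.8700 * 0.98807171 = 0.85962239
P = C - S*exp(-qT) + K*exp(-rT)
P = 0.0945 - 0.89000000 + 0.85962239 = 0.0641


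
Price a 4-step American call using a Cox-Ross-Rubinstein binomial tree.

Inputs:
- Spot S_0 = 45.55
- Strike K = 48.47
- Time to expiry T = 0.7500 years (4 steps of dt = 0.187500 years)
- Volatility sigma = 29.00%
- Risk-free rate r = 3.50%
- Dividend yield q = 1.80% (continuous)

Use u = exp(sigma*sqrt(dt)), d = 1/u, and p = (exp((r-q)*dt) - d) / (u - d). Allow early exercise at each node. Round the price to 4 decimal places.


dt = T/N = 0.187500
u = exp(sigma*sqrt(dt)) = 1.133799; d = 1/u = 0.881991
p = (exp((r-q)*dt) - d) / (u - d) = 0.481326
Discount per step: exp(-r*dt) = 0.993459
Stock lattice S(k, i) with i counting down-moves:
  k=0: S(0,0) = 45.5500
  k=1: S(1,0) = 51.6445; S(1,1) = 40.1747
  k=2: S(2,0) = 58.5545; S(2,1) = 45.5500; S(2,2) = 35.4337
  k=3: S(3,0) = 66.3890; S(3,1) = 51.6445; S(3,2) = 40.1747; S(3,3) = 31.2522
  k=4: S(4,0) = 75.2718; S(4,1) = 58.5545; S(4,2) = 45.5500; S(4,3) = 35.4337; S(4,4) = 27.5641
Terminal payoffs V(N, i) = max(S_T - K, 0):
  V(4,0) = 26.801785; V(4,1) = 10.084503; V(4,2) = 0.000000; V(4,3) = 0.000000; V(4,4) = 0.000000
Backward induction: V(k, i) = exp(-r*dt) * [p * V(k+1, i) + (1-p) * V(k+1, i+1)]; then take max(V_cont, immediate exercise) for American.
  V(3,0) = exp(-r*dt) * [p*26.801785 + (1-p)*10.084503] = 18.012377; exercise = 17.919020; V(3,0) = max -> 18.012377
  V(3,1) = exp(-r*dt) * [p*10.084503 + (1-p)*0.000000] = 4.822188; exercise = 3.174531; V(3,1) = max -> 4.822188
  V(3,2) = exp(-r*dt) * [p*0.000000 + (1-p)*0.000000] = 0.000000; exercise = 0.000000; V(3,2) = max -> 0.000000
  V(3,3) = exp(-r*dt) * [p*0.000000 + (1-p)*0.000000] = 0.000000; exercise = 0.000000; V(3,3) = max -> 0.000000
  V(2,0) = exp(-r*dt) * [p*18.012377 + (1-p)*4.822188] = 11.097905; exercise = 10.084503; V(2,0) = max -> 11.097905
  V(2,1) = exp(-r*dt) * [p*4.822188 + (1-p)*0.000000] = 2.305864; exercise = 0.000000; V(2,1) = max -> 2.305864
  V(2,2) = exp(-r*dt) * [p*0.000000 + (1-p)*0.000000] = 0.000000; exercise = 0.000000; V(2,2) = max -> 0.000000
  V(1,0) = exp(-r*dt) * [p*11.097905 + (1-p)*2.305864] = 6.494943; exercise = 3.174531; V(1,0) = max -> 6.494943
  V(1,1) = exp(-r*dt) * [p*2.305864 + (1-p)*0.000000] = 1.102614; exercise = 0.000000; V(1,1) = max -> 1.102614
  V(0,0) = exp(-r*dt) * [p*6.494943 + (1-p)*1.102614] = 3.673895; exercise = 0.000000; V(0,0) = max -> 3.673895

Answer: Price = V(0,0) = 3.6739


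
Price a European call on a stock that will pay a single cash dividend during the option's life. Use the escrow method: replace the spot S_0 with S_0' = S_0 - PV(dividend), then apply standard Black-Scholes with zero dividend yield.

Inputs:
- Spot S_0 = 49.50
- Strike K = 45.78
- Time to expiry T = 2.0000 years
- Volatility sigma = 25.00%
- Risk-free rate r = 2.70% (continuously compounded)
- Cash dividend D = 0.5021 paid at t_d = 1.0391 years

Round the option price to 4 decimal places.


PV(D) = D * exp(-r * t_d) = 0.5021 * 0.97233421 = 0.48820900
S_0' = S_0 - PV(D) = 49.5000 - 0.48820900 = 49.01179100
d1 = (ln(S_0'/K) + (r + sigma^2/2)*T) / (sigma*sqrt(T)) = 0.52244892
d2 = d1 - sigma*sqrt(T) = 0.16889553
exp(-rT) = 0.94743211
N(d1) = 0.69932110; N(d2) = 0.56706059
C = S_0' * N(d1) - K * exp(-rT) * N(d2) = 49.01179100 * 0.69932110 - 45.7800 * 0.94743211 * 0.56706059 = 9.6796

Answer: Price = 9.6796


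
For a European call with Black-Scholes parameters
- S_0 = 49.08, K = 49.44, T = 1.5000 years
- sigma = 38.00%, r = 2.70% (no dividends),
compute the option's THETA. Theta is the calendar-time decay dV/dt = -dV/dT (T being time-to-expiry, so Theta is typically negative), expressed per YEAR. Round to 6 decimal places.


Answer: Theta = -3.459135

Derivation:
d1 = 0.3040199379; d2 = -0.1613831132
phi(d1) = 0.3809250682; exp(-qT) = 1.0000000000; exp(-rT) = 0.9603091645
Theta = -S*exp(-qT)*phi(d1)*sigma/(2*sqrt(T)) - r*K*exp(-rT)*N(d2) + q*S*exp(-qT)*N(d1)
N(d1) = 0.6194436493; N(d2) = 0.4358958330; sqrt(T) = 1.2247448714
Term 1 = -49.0800 * 1.0000000000 * 0.3809250682 * 0.3800 / (2 * 1.2247448714) = -2.9003611519
Term 2 = -0.0270 * 49.4400 * 0.9603091645 * 0.4358958330 = -0.5587737775
Term 3 = 0 (no dividend yield, q = 0)
Theta = -2.9003611519 + (-0.5587737775) + (0.0000000000) = -3.459135


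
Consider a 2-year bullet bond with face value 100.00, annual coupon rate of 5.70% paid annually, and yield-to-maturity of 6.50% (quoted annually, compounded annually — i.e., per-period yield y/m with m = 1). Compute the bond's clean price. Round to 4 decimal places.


Coupon per period c = face * coupon_rate / m = 5.700000
Periods per year m = 1; per-period yield y/m = 0.065000
Number of cashflows N = 2
Cashflows (t years, CF_t, discount factor 1/(1+y/m)^(m*t), PV):
  t = 1.0000: CF_t = 5.700000, DF = 0.938967, PV = 5.352113
  t = 2.0000: CF_t = 105.700000, DF = 0.881659, PV = 93.191386
Price P = sum_t PV_t = 98.543499

Answer: Price = 98.5435


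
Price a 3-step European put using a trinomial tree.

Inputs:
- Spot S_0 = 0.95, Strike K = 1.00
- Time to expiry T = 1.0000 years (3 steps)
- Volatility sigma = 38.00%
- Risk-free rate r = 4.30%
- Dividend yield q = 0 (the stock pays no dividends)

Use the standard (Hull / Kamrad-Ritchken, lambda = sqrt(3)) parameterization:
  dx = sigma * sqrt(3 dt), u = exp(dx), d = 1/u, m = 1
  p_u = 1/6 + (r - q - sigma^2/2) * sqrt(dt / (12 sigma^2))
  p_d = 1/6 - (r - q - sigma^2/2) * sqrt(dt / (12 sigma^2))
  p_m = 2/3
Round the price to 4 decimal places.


dt = T/N = 0.333333; dx = sigma*sqrt(3*dt) = 0.380000
u = exp(dx) = 1.462285; d = 1/u = 0.683861
p_u = 0.153860, p_m = 0.666667, p_d = 0.179474
Discount per step: exp(-r*dt) = 0.985769
Stock lattice S(k, j) with j the centered position index:
  k=0: S(0,+0) = 0.9500
  k=1: S(1,-1) = 0.6497; S(1,+0) = 0.9500; S(1,+1) = 1.3892
  k=2: S(2,-2) = 0.4443; S(2,-1) = 0.6497; S(2,+0) = 0.9500; S(2,+1) = 1.3892; S(2,+2) = 2.0314
  k=3: S(3,-3) = 0.3038; S(3,-2) = 0.4443; S(3,-1) = 0.6497; S(3,+0) = 0.9500; S(3,+1) = 1.3892; S(3,+2) = 2.0314; S(3,+3) = 2.9704
Terminal payoffs V(N, j) = max(K - S_T, 0):
  V(3,-3) = 0.696172; V(3,-2) = 0.555717; V(3,-1) = 0.350332; V(3,+0) = 0.050000; V(3,+1) = 0.000000; V(3,+2) = 0.000000; V(3,+3) = 0.000000
Backward induction: V(k, j) = exp(-r*dt) * [p_u * V(k+1, j+1) + p_m * V(k+1, j) + p_d * V(k+1, j-1)]
  V(2,-2) = exp(-r*dt) * [p_u*0.350332 + p_m*0.555717 + p_d*0.696172] = 0.541507
  V(2,-1) = exp(-r*dt) * [p_u*0.050000 + p_m*0.350332 + p_d*0.555717] = 0.336131
  V(2,+0) = exp(-r*dt) * [p_u*0.000000 + p_m*0.050000 + p_d*0.350332] = 0.094839
  V(2,+1) = exp(-r*dt) * [p_u*0.000000 + p_m*0.000000 + p_d*0.050000] = 0.008846
  V(2,+2) = exp(-r*dt) * [p_u*0.000000 + p_m*0.000000 + p_d*0.000000] = 0.000000
  V(1,-1) = exp(-r*dt) * [p_u*0.094839 + p_m*0.336131 + p_d*0.541507] = 0.331086
  V(1,+0) = exp(-r*dt) * [p_u*0.008846 + p_m*0.094839 + p_d*0.336131] = 0.123136
  V(1,+1) = exp(-r*dt) * [p_u*0.000000 + p_m*0.008846 + p_d*0.094839] = 0.022592
  V(0,+0) = exp(-r*dt) * [p_u*0.022592 + p_m*0.123136 + p_d*0.331086] = 0.142925

Answer: Price = V(0,0) = 0.1429
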